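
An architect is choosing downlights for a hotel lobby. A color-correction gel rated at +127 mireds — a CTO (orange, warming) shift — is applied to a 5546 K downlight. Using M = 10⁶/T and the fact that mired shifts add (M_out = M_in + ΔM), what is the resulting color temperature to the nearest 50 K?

3250 K

M_in = 10⁶/5546 = 180.31 mireds.
M_out = 180.31 + (+127) = 307.31 mireds.
T_out = 10⁶/307.31 = 3254.0 K → 3250 K.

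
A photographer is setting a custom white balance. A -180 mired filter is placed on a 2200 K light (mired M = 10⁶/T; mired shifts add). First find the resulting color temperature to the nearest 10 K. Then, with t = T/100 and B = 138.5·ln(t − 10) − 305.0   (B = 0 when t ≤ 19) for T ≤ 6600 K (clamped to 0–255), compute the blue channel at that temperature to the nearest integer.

M_in = 10⁶/2200 = 454.55; M_out = 454.55 + (-180) = 274.55.
T_out = 10⁶/274.55 = 3642.4 K → 3640 K; t = 36.4.
B = 138.5·ln(36.4 − 10) − 305.0 = 138.5·ln 26.4 − 305.0 = 138.5·3.2734 − 305.0 = 148.361.
Rounded: 148.

148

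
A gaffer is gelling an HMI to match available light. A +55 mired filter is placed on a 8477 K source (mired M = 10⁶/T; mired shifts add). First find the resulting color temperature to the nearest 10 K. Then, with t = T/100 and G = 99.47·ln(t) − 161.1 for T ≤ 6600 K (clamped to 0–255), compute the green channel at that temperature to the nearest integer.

242

M_in = 10⁶/8477 = 117.97; M_out = 117.97 + (+55) = 172.97.
T_out = 10⁶/172.97 = 5781.5 K → 5780 K; t = 57.8.
G = 99.47·ln 57.8 − 161.1 = 99.47·4.0570 − 161.1 = 242.449.
Rounded: 242.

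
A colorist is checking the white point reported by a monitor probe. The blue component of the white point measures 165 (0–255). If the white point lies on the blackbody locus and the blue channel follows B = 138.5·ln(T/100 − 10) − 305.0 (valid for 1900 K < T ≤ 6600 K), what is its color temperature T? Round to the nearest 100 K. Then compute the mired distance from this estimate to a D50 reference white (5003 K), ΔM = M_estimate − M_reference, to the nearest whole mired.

ln(t − 10) = (165 + 305.0) / 138.5 = 3.3935.
t − 10 = e^3.3935 = 29.770, so t = 39.770.
T = 100·t = 3977 K → 4000 K to the nearest 100 K.
M_estimate = 10⁶/4000 = 250.00; M_reference = 10⁶/5003 = 199.88.
ΔM = 250.00 − 199.88 = 50.12 → +50 mireds.

+50 mireds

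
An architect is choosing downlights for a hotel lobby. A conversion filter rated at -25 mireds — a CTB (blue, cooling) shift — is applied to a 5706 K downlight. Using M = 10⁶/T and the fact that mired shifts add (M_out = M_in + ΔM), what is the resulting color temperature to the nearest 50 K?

M_in = 10⁶/5706 = 175.25 mireds.
M_out = 175.25 + (-25) = 150.25 mireds.
T_out = 10⁶/150.25 = 6655.4 K → 6650 K.

6650 K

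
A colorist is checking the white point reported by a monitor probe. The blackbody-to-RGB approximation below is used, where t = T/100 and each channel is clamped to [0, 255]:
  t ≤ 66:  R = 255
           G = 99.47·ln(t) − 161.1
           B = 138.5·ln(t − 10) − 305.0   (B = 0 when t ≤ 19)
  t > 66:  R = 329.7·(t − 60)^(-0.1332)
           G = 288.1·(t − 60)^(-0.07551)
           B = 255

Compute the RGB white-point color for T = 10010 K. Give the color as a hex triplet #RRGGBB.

#CADAFF

t = 10010/100 = 100.1; the t > 66 branch applies.
R = 329.7·(100.1 − 60)^(-0.1332) = 329.7·40.1^(-0.1332) = 329.7·0.61159 = 201.642.
G = 288.1·(100.1 − 60)^(-0.07551) = 288.1·40.1^(-0.07551) = 288.1·0.75674 = 218.017.
B = 255 by definition for t > 66.
Rounded: (202, 218, 255).
In hex: #CADAFF.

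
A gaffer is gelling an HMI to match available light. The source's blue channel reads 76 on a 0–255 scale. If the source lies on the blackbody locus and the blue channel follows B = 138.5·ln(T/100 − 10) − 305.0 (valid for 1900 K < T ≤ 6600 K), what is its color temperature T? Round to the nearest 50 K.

ln(t − 10) = (76 + 305.0) / 138.5 = 2.7509.
t − 10 = e^2.7509 = 15.657, so t = 25.657.
T = 100·t = 2566 K → 2550 K to the nearest 50 K.

2550 K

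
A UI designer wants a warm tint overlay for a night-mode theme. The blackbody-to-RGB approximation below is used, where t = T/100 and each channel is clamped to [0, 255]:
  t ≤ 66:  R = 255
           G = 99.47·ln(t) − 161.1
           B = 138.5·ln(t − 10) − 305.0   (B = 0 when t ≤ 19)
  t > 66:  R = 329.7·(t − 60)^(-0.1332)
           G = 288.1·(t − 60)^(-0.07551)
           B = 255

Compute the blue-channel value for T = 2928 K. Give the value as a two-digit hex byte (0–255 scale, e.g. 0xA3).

t = 2928/100 = 29.28; the t ≤ 66 branch applies.
B = 138.5·ln(29.28 − 10) − 305.0 = 138.5·ln 19.28 − 305.0 = 138.5·2.9591 − 305.0 = 104.831.
Rounded: 105; in hex, 0x69.

0x69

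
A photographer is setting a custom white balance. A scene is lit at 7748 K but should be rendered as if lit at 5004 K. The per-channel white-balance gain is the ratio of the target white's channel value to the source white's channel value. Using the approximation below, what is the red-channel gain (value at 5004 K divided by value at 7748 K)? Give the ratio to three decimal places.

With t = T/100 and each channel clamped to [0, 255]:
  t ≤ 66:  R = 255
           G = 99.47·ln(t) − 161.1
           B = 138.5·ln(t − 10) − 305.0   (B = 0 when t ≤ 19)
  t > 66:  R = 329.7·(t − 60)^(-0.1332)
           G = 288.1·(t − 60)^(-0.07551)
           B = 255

At 7748 K (t = 77.48):
  R = 329.7·(77.48 − 60)^(-0.1332) = 329.7·17.48^(-0.1332) = 329.7·0.68311 = 225.223.
At 5004 K (t = 50.04):
  R = 255 by definition for t ≤ 66.
Gain = 255.000 / 225.223 = 1.1322 → 1.132.

1.132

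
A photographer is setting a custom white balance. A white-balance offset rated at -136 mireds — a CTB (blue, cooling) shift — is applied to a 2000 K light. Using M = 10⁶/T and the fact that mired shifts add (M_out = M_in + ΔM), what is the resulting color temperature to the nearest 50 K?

2750 K

M_in = 10⁶/2000 = 500.00 mireds.
M_out = 500.00 + (-136) = 364.00 mireds.
T_out = 10⁶/364.00 = 2747.3 K → 2750 K.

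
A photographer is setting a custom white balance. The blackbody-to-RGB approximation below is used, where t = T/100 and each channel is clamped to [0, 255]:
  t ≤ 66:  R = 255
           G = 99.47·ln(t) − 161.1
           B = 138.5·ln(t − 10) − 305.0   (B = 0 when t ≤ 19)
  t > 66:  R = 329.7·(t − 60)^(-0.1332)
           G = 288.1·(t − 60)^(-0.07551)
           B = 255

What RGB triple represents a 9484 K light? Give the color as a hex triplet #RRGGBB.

#CDDCFF

t = 9484/100 = 94.84; the t > 66 branch applies.
R = 329.7·(94.84 − 60)^(-0.1332) = 329.7·34.84^(-0.1332) = 329.7·0.62315 = 205.454.
G = 288.1·(94.84 − 60)^(-0.07551) = 288.1·34.84^(-0.07551) = 288.1·0.76482 = 220.344.
B = 255 by definition for t > 66.
Rounded: (205, 220, 255).
In hex: #CDDCFF.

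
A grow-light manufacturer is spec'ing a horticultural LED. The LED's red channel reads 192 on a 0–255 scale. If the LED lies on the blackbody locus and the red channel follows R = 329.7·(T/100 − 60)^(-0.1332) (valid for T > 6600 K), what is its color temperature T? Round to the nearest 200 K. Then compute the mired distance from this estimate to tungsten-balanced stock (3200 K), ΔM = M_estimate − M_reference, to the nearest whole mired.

-228 mireds

(t − 60)^(-0.1332) = 192/329.7 = 0.58235.
t − 60 = 0.58235^(1/-0.1332) = 0.58235^(-7.508) = 57.929, so t = 117.929.
T = 100·t = 11793 K → 11800 K to the nearest 200 K.
M_estimate = 10⁶/11800 = 84.75; M_reference = 10⁶/3200 = 312.50.
ΔM = 84.75 − 312.50 = -227.75 → -228 mireds.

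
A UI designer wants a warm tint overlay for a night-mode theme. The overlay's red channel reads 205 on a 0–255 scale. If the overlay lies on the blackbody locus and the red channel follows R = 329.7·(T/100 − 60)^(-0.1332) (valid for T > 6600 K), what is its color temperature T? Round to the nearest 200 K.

(t − 60)^(-0.1332) = 205/329.7 = 0.62178.
t − 60 = 0.62178^(1/-0.1332) = 0.62178^(-7.508) = 35.423, so t = 95.423.
T = 100·t = 9542 K → 9600 K to the nearest 200 K.

9600 K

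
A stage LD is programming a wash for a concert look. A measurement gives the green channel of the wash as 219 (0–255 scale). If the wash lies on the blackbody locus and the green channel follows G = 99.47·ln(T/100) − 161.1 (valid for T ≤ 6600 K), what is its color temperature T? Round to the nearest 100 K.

ln t = (219 + 161.1) / 99.47 = 3.8213.
t = e^3.8213 = 45.661.
T = 100·t = 4566 K → 4600 K to the nearest 100 K.

4600 K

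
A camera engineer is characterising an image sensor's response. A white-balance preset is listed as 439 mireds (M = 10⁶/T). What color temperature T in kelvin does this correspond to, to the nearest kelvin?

T = 10⁶ / 439 = 2277.90 K → 2278 K.

2278 K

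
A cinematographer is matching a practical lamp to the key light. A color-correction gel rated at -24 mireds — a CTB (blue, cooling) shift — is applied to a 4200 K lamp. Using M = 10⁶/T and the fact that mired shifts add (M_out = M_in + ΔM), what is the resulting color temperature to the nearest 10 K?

4670 K

M_in = 10⁶/4200 = 238.10 mireds.
M_out = 238.10 + (-24) = 214.10 mireds.
T_out = 10⁶/214.10 = 4670.8 K → 4670 K.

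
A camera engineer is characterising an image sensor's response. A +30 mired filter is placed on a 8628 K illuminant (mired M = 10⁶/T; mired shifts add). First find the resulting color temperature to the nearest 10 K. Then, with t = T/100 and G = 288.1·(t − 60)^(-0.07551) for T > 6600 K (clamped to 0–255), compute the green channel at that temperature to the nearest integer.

M_in = 10⁶/8628 = 115.90; M_out = 115.90 + (+30) = 145.90.
T_out = 10⁶/145.90 = 6853.9 K → 6850 K; t = 68.5.
G = 288.1·(68.5 − 60)^(-0.07551) = 288.1·8.5^(-0.07551) = 288.1·0.85078 = 245.111.
Rounded: 245.

245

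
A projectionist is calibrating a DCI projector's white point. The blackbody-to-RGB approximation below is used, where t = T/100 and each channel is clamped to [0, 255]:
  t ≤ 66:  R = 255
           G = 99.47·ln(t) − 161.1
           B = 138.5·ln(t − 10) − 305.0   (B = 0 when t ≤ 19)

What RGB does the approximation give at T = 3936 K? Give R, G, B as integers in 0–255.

t = 3936/100 = 39.36; the t ≤ 66 branch applies.
R = 255 by definition for t ≤ 66.
G = 99.47·ln 39.36 − 161.1 = 99.47·3.6728 − 161.1 = 204.228.
B = 138.5·ln(39.36 − 10) − 305.0 = 138.5·ln 29.36 − 305.0 = 138.5·3.3796 − 305.0 = 163.079.
Rounded: (255, 204, 163).

R=255, G=204, B=163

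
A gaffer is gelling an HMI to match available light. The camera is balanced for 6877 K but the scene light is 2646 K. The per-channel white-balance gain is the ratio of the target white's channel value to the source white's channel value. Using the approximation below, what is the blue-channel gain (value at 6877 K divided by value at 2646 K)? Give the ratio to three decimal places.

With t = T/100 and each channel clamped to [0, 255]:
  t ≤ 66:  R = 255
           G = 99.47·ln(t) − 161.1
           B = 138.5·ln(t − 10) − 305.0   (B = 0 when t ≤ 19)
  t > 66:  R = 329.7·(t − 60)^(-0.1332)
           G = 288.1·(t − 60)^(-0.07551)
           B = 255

At 2646 K (t = 26.46):
  B = 138.5·ln(26.46 − 10) − 305.0 = 138.5·ln 16.46 − 305.0 = 138.5·2.8009 − 305.0 = 82.929.
At 6877 K (t = 68.77):
  B = 255 by definition for t > 66.
Gain = 255.000 / 82.929 = 3.0749 → 3.075.

3.075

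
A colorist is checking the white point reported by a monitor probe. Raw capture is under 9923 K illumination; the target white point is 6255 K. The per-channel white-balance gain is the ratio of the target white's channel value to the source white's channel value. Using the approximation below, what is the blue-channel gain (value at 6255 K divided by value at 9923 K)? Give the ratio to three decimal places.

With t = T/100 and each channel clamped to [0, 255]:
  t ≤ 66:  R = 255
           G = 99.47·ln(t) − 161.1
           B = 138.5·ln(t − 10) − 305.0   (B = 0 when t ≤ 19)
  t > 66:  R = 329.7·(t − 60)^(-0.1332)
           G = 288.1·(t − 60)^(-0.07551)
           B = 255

0.956

At 9923 K (t = 99.23):
  B = 255 by definition for t > 66.
At 6255 K (t = 62.55):
  B = 138.5·ln(62.55 − 10) − 305.0 = 138.5·ln 52.55 − 305.0 = 138.5·3.9618 − 305.0 = 243.704.
Gain = 243.704 / 255.000 = 0.9557 → 0.956.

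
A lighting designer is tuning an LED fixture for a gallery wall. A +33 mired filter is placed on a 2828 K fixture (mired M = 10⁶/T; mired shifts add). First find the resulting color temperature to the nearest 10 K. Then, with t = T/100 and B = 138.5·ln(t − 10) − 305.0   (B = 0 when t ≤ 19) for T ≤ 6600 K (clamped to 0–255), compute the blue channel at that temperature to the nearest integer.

M_in = 10⁶/2828 = 353.61; M_out = 353.61 + (+33) = 386.61.
T_out = 10⁶/386.61 = 2586.6 K → 2590 K; t = 25.9.
B = 138.5·ln(25.9 − 10) − 305.0 = 138.5·ln 15.9 − 305.0 = 138.5·2.7663 − 305.0 = 78.135.
Rounded: 78.

78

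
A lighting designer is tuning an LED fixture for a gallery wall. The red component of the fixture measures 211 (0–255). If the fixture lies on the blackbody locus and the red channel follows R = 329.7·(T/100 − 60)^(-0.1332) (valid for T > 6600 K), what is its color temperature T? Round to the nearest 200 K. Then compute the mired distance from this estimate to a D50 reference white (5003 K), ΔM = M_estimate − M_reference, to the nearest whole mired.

-86 mireds

(t − 60)^(-0.1332) = 211/329.7 = 0.63998.
t − 60 = 0.63998^(1/-0.1332) = 0.63998^(-7.508) = 28.525, so t = 88.525.
T = 100·t = 8853 K → 8800 K to the nearest 200 K.
M_estimate = 10⁶/8800 = 113.64; M_reference = 10⁶/5003 = 199.88.
ΔM = 113.64 − 199.88 = -86.24 → -86 mireds.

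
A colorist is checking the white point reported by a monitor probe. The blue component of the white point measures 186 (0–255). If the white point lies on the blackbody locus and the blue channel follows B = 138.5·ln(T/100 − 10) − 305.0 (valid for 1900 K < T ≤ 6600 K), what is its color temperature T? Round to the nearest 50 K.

4450 K

ln(t − 10) = (186 + 305.0) / 138.5 = 3.5451.
t − 10 = e^3.5451 = 34.644, so t = 44.644.
T = 100·t = 4464 K → 4450 K to the nearest 50 K.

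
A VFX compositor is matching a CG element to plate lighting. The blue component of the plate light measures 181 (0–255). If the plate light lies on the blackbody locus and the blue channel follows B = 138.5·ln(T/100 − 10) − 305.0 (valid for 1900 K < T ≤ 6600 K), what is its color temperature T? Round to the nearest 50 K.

ln(t − 10) = (181 + 305.0) / 138.5 = 3.5090.
t − 10 = e^3.5090 = 33.416, so t = 43.416.
T = 100·t = 4342 K → 4350 K to the nearest 50 K.

4350 K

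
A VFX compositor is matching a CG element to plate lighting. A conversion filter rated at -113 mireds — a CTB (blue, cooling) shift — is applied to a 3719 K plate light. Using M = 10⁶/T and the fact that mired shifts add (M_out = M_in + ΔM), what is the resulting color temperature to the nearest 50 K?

6400 K

M_in = 10⁶/3719 = 268.89 mireds.
M_out = 268.89 + (-113) = 155.89 mireds.
T_out = 10⁶/155.89 = 6414.8 K → 6400 K.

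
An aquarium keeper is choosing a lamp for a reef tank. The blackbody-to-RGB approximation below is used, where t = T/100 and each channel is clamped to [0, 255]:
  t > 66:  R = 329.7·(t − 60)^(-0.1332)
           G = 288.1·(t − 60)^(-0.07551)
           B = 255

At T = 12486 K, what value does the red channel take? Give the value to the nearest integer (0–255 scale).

189

t = 12486/100 = 124.86; the t > 66 branch applies.
R = 329.7·(124.86 − 60)^(-0.1332) = 329.7·64.86^(-0.1332) = 329.7·0.57365 = 189.131.
Rounded: 189.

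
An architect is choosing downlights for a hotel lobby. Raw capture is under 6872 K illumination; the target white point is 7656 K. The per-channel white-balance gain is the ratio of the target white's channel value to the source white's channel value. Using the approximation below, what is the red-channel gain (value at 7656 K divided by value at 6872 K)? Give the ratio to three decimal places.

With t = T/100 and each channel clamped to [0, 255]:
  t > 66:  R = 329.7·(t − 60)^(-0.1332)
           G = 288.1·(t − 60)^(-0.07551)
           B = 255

0.918

At 6872 K (t = 68.72):
  R = 329.7·(68.72 − 60)^(-0.1332) = 329.7·8.72^(-0.1332) = 329.7·0.74942 = 247.083.
At 7656 K (t = 76.56):
  R = 329.7·(76.56 − 60)^(-0.1332) = 329.7·16.56^(-0.1332) = 329.7·0.68805 = 226.851.
Gain = 226.851 / 247.083 = 0.9181 → 0.918.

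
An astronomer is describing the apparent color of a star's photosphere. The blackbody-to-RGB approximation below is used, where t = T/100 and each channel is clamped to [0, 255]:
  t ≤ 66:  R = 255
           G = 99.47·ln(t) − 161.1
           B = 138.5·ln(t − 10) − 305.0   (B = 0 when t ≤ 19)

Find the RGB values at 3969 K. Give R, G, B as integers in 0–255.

t = 3969/100 = 39.69; the t ≤ 66 branch applies.
R = 255 by definition for t ≤ 66.
G = 99.47·ln 39.69 − 161.1 = 99.47·3.6811 − 161.1 = 205.059.
B = 138.5·ln(39.69 − 10) − 305.0 = 138.5·ln 29.69 − 305.0 = 138.5·3.3908 − 305.0 = 164.627.
Rounded: (255, 205, 165).

R=255, G=205, B=165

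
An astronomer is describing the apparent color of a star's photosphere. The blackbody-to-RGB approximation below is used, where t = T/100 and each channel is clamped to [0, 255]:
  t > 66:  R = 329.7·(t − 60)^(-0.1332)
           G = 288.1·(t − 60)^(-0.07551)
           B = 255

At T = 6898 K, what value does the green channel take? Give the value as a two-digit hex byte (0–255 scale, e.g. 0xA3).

0xF4

t = 6898/100 = 68.98; the t > 66 branch applies.
G = 288.1·(68.98 − 60)^(-0.07551) = 288.1·8.98^(-0.07551) = 288.1·0.84726 = 244.096.
Rounded: 244; in hex, 0xF4.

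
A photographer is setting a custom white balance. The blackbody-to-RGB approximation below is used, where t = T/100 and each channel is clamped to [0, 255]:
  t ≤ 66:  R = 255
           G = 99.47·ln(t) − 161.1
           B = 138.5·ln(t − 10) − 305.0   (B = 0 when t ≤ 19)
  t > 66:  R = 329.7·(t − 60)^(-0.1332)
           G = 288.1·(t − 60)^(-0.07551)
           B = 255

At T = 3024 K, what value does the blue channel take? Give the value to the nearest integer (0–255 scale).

112

t = 3024/100 = 30.24; the t ≤ 66 branch applies.
B = 138.5·ln(30.24 − 10) − 305.0 = 138.5·ln 20.24 − 305.0 = 138.5·3.0077 − 305.0 = 111.561.
Rounded: 112.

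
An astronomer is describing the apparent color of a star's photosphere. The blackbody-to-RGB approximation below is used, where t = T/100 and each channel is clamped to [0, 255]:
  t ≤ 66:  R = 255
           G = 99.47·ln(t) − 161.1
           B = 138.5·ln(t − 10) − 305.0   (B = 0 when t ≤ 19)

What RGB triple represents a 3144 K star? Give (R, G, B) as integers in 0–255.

t = 3144/100 = 31.44; the t ≤ 66 branch applies.
R = 255 by definition for t ≤ 66.
G = 99.47·ln 31.44 − 161.1 = 99.47·3.4481 − 161.1 = 181.881.
B = 138.5·ln(31.44 − 10) − 305.0 = 138.5·ln 21.44 − 305.0 = 138.5·3.0653 − 305.0 = 119.538.
Rounded: (255, 182, 120).

(255, 182, 120)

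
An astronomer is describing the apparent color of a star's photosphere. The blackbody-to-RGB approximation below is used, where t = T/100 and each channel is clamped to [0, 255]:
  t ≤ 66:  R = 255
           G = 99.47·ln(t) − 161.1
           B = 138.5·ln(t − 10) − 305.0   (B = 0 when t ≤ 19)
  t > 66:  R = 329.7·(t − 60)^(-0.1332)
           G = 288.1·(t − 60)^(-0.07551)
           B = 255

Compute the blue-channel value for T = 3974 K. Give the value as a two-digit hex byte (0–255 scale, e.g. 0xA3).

t = 3974/100 = 39.74; the t ≤ 66 branch applies.
B = 138.5·ln(39.74 − 10) − 305.0 = 138.5·ln 29.74 − 305.0 = 138.5·3.3925 − 305.0 = 164.860.
Rounded: 165; in hex, 0xA5.

0xA5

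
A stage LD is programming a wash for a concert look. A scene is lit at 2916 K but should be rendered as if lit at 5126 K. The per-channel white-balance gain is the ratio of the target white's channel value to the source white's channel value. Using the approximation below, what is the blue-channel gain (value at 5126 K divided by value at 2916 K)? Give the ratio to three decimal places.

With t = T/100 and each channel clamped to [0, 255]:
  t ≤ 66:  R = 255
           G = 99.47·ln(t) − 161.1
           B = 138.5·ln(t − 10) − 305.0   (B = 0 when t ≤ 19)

2.022

At 2916 K (t = 29.16):
  B = 138.5·ln(29.16 − 10) − 305.0 = 138.5·ln 19.16 − 305.0 = 138.5·2.9528 − 305.0 = 103.966.
At 5126 K (t = 51.26):
  B = 138.5·ln(51.26 − 10) − 305.0 = 138.5·ln 41.26 − 305.0 = 138.5·3.7199 − 305.0 = 210.205.
Gain = 210.205 / 103.966 = 2.0219 → 2.022.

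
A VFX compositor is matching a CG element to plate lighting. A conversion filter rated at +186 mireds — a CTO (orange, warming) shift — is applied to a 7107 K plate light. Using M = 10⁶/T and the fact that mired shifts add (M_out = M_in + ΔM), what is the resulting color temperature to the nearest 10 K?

3060 K

M_in = 10⁶/7107 = 140.71 mireds.
M_out = 140.71 + (+186) = 326.71 mireds.
T_out = 10⁶/326.71 = 3060.9 K → 3060 K.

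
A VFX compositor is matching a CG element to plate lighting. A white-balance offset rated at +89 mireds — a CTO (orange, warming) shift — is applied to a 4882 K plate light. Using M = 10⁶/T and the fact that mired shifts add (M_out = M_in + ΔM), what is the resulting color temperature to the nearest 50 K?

3400 K

M_in = 10⁶/4882 = 204.83 mireds.
M_out = 204.83 + (+89) = 293.83 mireds.
T_out = 10⁶/293.83 = 3403.3 K → 3400 K.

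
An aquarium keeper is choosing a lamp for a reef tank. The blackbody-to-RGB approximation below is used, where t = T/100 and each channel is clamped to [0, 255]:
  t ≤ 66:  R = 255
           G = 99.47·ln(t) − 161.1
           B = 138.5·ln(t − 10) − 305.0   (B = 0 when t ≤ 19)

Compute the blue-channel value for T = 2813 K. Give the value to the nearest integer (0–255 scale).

t = 2813/100 = 28.13; the t ≤ 66 branch applies.
B = 138.5·ln(28.13 − 10) − 305.0 = 138.5·ln 18.13 − 305.0 = 138.5·2.8976 − 305.0 = 96.313.
Rounded: 96.

96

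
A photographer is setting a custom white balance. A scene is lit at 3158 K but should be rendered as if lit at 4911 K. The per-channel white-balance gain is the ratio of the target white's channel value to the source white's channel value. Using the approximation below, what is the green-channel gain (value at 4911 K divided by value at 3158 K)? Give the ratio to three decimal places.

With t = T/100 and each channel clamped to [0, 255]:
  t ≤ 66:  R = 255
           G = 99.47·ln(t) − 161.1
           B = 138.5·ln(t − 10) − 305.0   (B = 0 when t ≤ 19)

At 3158 K (t = 31.58):
  G = 99.47·ln 31.58 − 161.1 = 99.47·3.4525 − 161.1 = 182.323.
At 4911 K (t = 49.11):
  G = 99.47·ln 49.11 − 161.1 = 99.47·3.8941 − 161.1 = 226.242.
Gain = 226.242 / 182.323 = 1.2409 → 1.241.

1.241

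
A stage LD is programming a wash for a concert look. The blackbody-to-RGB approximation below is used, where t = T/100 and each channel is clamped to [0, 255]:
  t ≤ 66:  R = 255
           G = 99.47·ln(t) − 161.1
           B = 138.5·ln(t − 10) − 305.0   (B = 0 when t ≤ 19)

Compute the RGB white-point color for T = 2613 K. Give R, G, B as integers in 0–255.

R=255, G=163, B=80

t = 2613/100 = 26.13; the t ≤ 66 branch applies.
R = 255 by definition for t ≤ 66.
G = 99.47·ln 26.13 − 161.1 = 99.47·3.2631 − 161.1 = 163.479.
B = 138.5·ln(26.13 − 10) − 305.0 = 138.5·ln 16.13 − 305.0 = 138.5·2.7807 − 305.0 = 80.124.
Rounded: (255, 163, 80).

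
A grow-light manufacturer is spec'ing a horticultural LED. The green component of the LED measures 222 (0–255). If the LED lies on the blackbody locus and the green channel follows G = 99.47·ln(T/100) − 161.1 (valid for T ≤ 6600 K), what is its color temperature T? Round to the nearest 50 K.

4700 K

ln t = (222 + 161.1) / 99.47 = 3.8514.
t = e^3.8514 = 47.059.
T = 100·t = 4706 K → 4700 K to the nearest 50 K.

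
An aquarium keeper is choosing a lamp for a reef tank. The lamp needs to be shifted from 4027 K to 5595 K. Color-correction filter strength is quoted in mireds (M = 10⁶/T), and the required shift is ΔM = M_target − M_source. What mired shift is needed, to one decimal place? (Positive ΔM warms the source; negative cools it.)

-69.6 mireds

M_source = 10⁶/4027 = 248.324; M_target = 10⁶/5595 = 178.731.
ΔM = 178.731 − 248.324 = -69.593 → -69.6 mireds, a cooling shift.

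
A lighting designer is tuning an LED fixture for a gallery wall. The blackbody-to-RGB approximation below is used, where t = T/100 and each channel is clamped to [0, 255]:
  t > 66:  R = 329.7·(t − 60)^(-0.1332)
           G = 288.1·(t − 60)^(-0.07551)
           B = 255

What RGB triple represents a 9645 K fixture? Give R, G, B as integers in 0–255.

R=204, G=220, B=255

t = 9645/100 = 96.45; the t > 66 branch applies.
R = 329.7·(96.45 − 60)^(-0.1332) = 329.7·36.45^(-0.1332) = 329.7·0.61942 = 204.221.
G = 288.1·(96.45 − 60)^(-0.07551) = 288.1·36.45^(-0.07551) = 288.1·0.76221 = 219.593.
B = 255 by definition for t > 66.
Rounded: (204, 220, 255).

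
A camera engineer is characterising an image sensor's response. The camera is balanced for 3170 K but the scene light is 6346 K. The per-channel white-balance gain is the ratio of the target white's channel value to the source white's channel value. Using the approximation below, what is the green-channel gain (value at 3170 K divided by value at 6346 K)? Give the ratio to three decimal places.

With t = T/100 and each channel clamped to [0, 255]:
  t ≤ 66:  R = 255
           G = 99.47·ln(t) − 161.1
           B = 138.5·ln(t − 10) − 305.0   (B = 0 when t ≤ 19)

At 6346 K (t = 63.46):
  G = 99.47·ln 63.46 − 161.1 = 99.47·4.1504 − 161.1 = 251.741.
At 3170 K (t = 31.7):
  G = 99.47·ln 31.7 − 161.1 = 99.47·3.4563 − 161.1 = 182.700.
Gain = 182.700 / 251.741 = 0.7257 → 0.726.

0.726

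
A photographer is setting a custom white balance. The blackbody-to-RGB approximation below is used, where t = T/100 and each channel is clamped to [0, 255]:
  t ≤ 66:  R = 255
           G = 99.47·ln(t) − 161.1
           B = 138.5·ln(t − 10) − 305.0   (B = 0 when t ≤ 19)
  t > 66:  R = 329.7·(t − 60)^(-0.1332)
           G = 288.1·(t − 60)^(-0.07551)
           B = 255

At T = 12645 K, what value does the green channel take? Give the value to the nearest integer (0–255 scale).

210

t = 12645/100 = 126.45; the t > 66 branch applies.
G = 288.1·(126.45 − 60)^(-0.07551) = 288.1·66.45^(-0.07551) = 288.1·0.72842 = 209.859.
Rounded: 210.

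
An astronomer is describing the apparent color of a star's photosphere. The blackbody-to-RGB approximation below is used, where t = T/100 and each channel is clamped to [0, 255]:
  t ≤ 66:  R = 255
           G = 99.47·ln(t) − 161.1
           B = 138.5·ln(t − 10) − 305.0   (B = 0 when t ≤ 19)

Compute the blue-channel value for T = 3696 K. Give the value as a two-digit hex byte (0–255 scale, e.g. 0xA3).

t = 3696/100 = 36.96; the t ≤ 66 branch applies.
B = 138.5·ln(36.96 − 10) − 305.0 = 138.5·ln 26.96 − 305.0 = 138.5·3.2944 − 305.0 = 151.268.
Rounded: 151; in hex, 0x97.

0x97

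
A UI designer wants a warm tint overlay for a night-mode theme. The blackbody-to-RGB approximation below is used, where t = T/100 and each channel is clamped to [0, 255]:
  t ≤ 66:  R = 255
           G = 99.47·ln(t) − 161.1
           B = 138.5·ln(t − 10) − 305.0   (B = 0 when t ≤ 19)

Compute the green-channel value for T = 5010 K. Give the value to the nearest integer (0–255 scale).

t = 5010/100 = 50.1; the t ≤ 66 branch applies.
G = 99.47·ln 50.1 − 161.1 = 99.47·3.9140 − 161.1 = 228.228.
Rounded: 228.

228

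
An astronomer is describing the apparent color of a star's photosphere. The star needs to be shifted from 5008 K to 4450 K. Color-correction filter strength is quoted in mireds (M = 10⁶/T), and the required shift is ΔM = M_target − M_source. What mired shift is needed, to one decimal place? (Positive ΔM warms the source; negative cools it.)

+25.0 mireds

M_source = 10⁶/5008 = 199.681; M_target = 10⁶/4450 = 224.719.
ΔM = 224.719 − 199.681 = 25.039 → +25.0 mireds, a warming shift.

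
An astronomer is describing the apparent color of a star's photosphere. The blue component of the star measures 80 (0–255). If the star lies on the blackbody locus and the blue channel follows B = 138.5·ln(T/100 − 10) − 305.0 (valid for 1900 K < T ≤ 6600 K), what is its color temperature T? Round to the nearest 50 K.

ln(t − 10) = (80 + 305.0) / 138.5 = 2.7798.
t − 10 = e^2.7798 = 16.116, so t = 26.116.
T = 100·t = 2612 K → 2600 K to the nearest 50 K.

2600 K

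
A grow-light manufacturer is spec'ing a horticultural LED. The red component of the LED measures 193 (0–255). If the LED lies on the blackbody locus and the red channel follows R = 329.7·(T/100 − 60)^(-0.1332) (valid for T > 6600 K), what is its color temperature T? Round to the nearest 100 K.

11600 K

(t − 60)^(-0.1332) = 193/329.7 = 0.58538.
t − 60 = 0.58538^(1/-0.1332) = 0.58538^(-7.508) = 55.713, so t = 115.713.
T = 100·t = 11571 K → 11600 K to the nearest 100 K.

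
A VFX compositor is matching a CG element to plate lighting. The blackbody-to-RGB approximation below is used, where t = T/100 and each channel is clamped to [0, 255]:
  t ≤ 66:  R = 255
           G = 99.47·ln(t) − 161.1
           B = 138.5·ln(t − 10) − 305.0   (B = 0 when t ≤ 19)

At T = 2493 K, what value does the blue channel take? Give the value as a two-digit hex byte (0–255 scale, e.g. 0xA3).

0x45

t = 2493/100 = 24.93; the t ≤ 66 branch applies.
B = 138.5·ln(24.93 − 10) − 305.0 = 138.5·ln 14.93 − 305.0 = 138.5·2.7034 − 305.0 = 69.417.
Rounded: 69; in hex, 0x45.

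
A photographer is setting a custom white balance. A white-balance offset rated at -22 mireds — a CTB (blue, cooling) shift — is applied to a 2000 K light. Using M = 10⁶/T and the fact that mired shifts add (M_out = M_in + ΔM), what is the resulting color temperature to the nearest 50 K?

2100 K

M_in = 10⁶/2000 = 500.00 mireds.
M_out = 500.00 + (-22) = 478.00 mireds.
T_out = 10⁶/478.00 = 2092.1 K → 2100 K.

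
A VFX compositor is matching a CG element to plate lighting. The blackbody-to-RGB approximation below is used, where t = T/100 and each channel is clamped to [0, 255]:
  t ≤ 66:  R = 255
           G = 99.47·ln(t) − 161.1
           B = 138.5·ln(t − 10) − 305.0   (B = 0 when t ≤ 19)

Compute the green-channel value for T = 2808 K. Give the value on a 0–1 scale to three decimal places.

t = 2808/100 = 28.08; the t ≤ 66 branch applies.
G = 99.47·ln 28.08 − 161.1 = 99.47·3.3351 − 161.1 = 170.638.
On a 0–1 scale: 170.638/255 = 0.6692 → 0.669.

0.669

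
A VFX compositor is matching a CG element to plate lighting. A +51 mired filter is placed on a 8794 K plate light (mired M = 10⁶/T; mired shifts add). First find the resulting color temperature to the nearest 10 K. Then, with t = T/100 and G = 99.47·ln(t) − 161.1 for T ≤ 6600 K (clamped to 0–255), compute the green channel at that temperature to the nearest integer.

247

M_in = 10⁶/8794 = 113.71; M_out = 113.71 + (+51) = 164.71.
T_out = 10⁶/164.71 = 6071.1 K → 6070 K; t = 60.7.
G = 99.47·ln 60.7 − 161.1 = 99.47·4.1059 − 161.1 = 247.318.
Rounded: 247.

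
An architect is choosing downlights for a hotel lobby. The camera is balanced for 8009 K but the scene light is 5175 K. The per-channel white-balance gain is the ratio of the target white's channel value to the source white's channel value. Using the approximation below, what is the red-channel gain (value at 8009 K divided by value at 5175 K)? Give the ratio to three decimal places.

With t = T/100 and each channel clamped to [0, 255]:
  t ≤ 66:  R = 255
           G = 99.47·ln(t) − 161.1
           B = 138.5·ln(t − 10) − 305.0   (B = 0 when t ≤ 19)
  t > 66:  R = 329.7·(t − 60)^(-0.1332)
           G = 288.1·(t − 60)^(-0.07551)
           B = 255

0.867

At 5175 K (t = 51.75):
  R = 255 by definition for t ≤ 66.
At 8009 K (t = 80.09):
  R = 329.7·(80.09 − 60)^(-0.1332) = 329.7·20.09^(-0.1332) = 329.7·0.67057 = 221.086.
Gain = 221.086 / 255.000 = 0.8670 → 0.867.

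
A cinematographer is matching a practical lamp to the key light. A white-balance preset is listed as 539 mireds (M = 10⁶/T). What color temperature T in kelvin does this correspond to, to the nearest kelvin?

T = 10⁶ / 539 = 1855.29 K → 1855 K.

1855 K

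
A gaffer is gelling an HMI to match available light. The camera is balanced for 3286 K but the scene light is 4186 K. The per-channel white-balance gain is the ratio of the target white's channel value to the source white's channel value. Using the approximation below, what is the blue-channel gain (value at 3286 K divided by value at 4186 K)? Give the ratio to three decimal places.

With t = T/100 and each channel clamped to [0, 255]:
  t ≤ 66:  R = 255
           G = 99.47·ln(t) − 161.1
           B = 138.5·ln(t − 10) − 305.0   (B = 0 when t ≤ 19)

0.736

At 4186 K (t = 41.86):
  B = 138.5·ln(41.86 − 10) − 305.0 = 138.5·ln 31.86 − 305.0 = 138.5·3.4614 − 305.0 = 174.397.
At 3286 K (t = 32.86):
  B = 138.5·ln(32.86 − 10) − 305.0 = 138.5·ln 22.86 − 305.0 = 138.5·3.1294 − 305.0 = 128.420.
Gain = 128.420 / 174.397 = 0.7364 → 0.736.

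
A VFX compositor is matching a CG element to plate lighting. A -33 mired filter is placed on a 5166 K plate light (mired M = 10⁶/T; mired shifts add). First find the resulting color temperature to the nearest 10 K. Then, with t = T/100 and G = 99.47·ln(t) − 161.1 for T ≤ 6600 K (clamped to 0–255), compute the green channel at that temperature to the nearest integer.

M_in = 10⁶/5166 = 193.57; M_out = 193.57 + (-33) = 160.57.
T_out = 10⁶/160.57 = 6227.7 K → 6230 K; t = 62.3.
G = 99.47·ln 62.3 − 161.1 = 99.47·4.1320 − 161.1 = 249.906.
Rounded: 250.

250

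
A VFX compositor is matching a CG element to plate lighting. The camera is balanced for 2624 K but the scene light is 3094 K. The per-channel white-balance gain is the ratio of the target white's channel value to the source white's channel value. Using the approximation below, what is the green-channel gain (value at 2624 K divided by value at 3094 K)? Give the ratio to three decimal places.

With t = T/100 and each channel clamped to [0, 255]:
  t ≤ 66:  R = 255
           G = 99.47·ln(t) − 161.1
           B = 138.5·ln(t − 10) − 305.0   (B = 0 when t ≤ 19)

At 3094 K (t = 30.94):
  G = 99.47·ln 30.94 − 161.1 = 99.47·3.4320 − 161.1 = 180.286.
At 2624 K (t = 26.24):
  G = 99.47·ln 26.24 − 161.1 = 99.47·3.2673 − 161.1 = 163.897.
Gain = 163.897 / 180.286 = 0.9091 → 0.909.

0.909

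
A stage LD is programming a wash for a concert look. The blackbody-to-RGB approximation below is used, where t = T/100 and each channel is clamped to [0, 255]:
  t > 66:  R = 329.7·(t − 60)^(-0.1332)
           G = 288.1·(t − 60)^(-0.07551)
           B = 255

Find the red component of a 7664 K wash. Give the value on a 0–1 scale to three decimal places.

t = 7664/100 = 76.64; the t > 66 branch applies.
R = 329.7·(76.64 − 60)^(-0.1332) = 329.7·16.64^(-0.1332) = 329.7·0.68761 = 226.705.
On a 0–1 scale: 226.705/255 = 0.8890 → 0.889.

0.889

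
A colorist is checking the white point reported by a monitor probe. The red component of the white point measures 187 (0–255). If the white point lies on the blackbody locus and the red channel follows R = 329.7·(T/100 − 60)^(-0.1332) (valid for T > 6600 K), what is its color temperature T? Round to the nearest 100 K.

13100 K

(t − 60)^(-0.1332) = 187/329.7 = 0.56718.
t − 60 = 0.56718^(1/-0.1332) = 0.56718^(-7.508) = 70.620, so t = 130.620.
T = 100·t = 13062 K → 13100 K to the nearest 100 K.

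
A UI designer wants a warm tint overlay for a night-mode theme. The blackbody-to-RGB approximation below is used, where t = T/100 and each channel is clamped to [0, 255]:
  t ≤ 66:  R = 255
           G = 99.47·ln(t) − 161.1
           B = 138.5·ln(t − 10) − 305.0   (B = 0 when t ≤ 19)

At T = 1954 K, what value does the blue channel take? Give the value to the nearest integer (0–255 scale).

t = 1954/100 = 19.54; the t ≤ 66 branch applies.
B = 138.5·ln(19.54 − 10) − 305.0 = 138.5·ln 9.54 − 305.0 = 138.5·2.2555 − 305.0 = 7.386.
Rounded: 7.

7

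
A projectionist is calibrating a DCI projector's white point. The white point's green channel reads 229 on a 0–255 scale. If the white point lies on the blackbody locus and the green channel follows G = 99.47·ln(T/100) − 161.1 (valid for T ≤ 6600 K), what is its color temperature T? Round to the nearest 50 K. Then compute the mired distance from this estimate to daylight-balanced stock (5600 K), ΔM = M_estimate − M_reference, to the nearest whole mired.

+19 mireds

ln t = (229 + 161.1) / 99.47 = 3.9218.
t = e^3.9218 = 50.491.
T = 100·t = 5049 K → 5050 K to the nearest 50 K.
M_estimate = 10⁶/5050 = 198.02; M_reference = 10⁶/5600 = 178.57.
ΔM = 198.02 − 178.57 = 19.45 → +19 mireds.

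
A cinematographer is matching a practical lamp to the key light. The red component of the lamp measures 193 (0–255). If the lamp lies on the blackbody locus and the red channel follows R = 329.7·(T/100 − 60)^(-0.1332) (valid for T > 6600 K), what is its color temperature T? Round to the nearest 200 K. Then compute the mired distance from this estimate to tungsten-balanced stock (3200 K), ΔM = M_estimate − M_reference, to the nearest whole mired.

-226 mireds

(t − 60)^(-0.1332) = 193/329.7 = 0.58538.
t − 60 = 0.58538^(1/-0.1332) = 0.58538^(-7.508) = 55.713, so t = 115.713.
T = 100·t = 11571 K → 11600 K to the nearest 200 K.
M_estimate = 10⁶/11600 = 86.21; M_reference = 10⁶/3200 = 312.50.
ΔM = 86.21 − 312.50 = -226.29 → -226 mireds.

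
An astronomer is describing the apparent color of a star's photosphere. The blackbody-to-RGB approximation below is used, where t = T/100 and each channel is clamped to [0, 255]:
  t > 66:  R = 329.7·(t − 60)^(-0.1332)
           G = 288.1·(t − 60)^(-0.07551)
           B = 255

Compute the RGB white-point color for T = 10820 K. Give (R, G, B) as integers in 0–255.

t = 10820/100 = 108.2; the t > 66 branch applies.
R = 329.7·(108.2 − 60)^(-0.1332) = 329.7·48.2^(-0.1332) = 329.7·0.59679 = 196.760.
G = 288.1·(108.2 − 60)^(-0.07551) = 288.1·48.2^(-0.07551) = 288.1·0.74630 = 215.009.
B = 255 by definition for t > 66.
Rounded: (197, 215, 255).

(197, 215, 255)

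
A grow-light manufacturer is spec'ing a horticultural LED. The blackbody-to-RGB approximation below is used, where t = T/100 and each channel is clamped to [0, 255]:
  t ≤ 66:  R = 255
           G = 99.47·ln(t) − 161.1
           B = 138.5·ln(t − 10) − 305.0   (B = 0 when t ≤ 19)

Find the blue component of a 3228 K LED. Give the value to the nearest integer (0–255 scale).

t = 3228/100 = 32.28; the t ≤ 66 branch applies.
B = 138.5·ln(32.28 − 10) − 305.0 = 138.5·ln 22.28 − 305.0 = 138.5·3.1037 − 305.0 = 124.861.
Rounded: 125.

125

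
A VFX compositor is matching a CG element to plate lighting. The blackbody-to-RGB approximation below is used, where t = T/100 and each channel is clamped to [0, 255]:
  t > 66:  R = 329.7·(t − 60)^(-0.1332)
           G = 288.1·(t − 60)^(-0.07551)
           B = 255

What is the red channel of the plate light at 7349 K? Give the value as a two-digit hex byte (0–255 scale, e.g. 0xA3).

0xE9

t = 7349/100 = 73.49; the t > 66 branch applies.
R = 329.7·(73.49 − 60)^(-0.1332) = 329.7·13.49^(-0.1332) = 329.7·0.70710 = 233.132.
Rounded: 233; in hex, 0xE9.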